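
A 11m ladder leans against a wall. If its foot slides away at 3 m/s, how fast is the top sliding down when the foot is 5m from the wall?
5√6/8 ≈ 1.531 m/s

x² + y² = 11²
2x·dx/dt + 2y·dy/dt = 0
dy/dt = -x/y · dx/dt = -5/(4√6) · 3 = -5√6/8 m/s
The top is descending at 5√6/8 ≈ 1.531 m/s.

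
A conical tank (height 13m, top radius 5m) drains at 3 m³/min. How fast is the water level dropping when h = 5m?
507/(625π) ≈ 0.2582 m/min

r/h = 5/13, so r = (5/13)h
V = (1/3)πr²h = (1/3)π((5/13)h)²h = (25/507)πh³
dV/dh = (25/169)πh²
dh/dt = (dV/dt)/(dV/dh) = -3/((25/169)π·5²) = -507/(625π) m/min
The level is dropping at 507/(625π) ≈ 0.2582 m/min.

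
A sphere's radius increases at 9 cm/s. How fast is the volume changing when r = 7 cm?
1764π cm³/s

V = (4/3)πr³
dV/dt = dV/dr · dr/dt = 4πr² · 9
At r = 7: dV/dt = 1764π cm³/s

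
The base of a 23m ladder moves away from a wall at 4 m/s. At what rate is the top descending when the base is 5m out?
5√14/21 ≈ 0.8909 m/s

x² + y² = 23²
2x·dx/dt + 2y·dy/dt = 0
dy/dt = -x/y · dx/dt = -5/(6√14) · 4 = -5√14/21 m/s
The top is descending at 5√14/21 ≈ 0.8909 m/s.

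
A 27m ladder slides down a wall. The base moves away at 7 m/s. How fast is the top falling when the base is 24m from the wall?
56√17/17 ≈ 13.58 m/s

x² + y² = 27²
2x·dx/dt + 2y·dy/dt = 0
dy/dt = -x/y · dx/dt = -24/(3√17) · 7 = -56√17/17 m/s
The top is descending at 56√17/17 ≈ 13.58 m/s.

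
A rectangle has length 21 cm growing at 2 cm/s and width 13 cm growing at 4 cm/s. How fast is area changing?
110 cm²/s

A = lw
dA/dt = w·dl/dt + l·dw/dt = 13·2 + 21·4 = 110 cm²/s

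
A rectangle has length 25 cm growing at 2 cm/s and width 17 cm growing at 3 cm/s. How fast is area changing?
109 cm²/s

A = lw
dA/dt = w·dl/dt + l·dw/dt = 17·2 + 25·3 = 109 cm²/s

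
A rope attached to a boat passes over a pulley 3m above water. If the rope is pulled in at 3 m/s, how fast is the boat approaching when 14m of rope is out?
42√187/187 ≈ 3.071 m/s

rope² = x² + 3²
x = √(14² - 3²) = √187
dx/dt = (rope/x) · d(rope)/dt = (14/√187) · (-3) = -42√187/187 m/s
The boat approaches at 42√187/187 ≈ 3.071 m/s.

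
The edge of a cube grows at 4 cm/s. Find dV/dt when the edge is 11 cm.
1452 cm³/s

V = s³
dV/dt = 3s² · ds/dt = 3·11²·4 = 1452 cm³/s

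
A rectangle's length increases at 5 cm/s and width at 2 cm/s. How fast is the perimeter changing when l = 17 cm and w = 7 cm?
14 cm/s

P = 2(l + w)
dP/dt = 2(dl/dt + dw/dt) = 2(5 + 2) = 14 cm/s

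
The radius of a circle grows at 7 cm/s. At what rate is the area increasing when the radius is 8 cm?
112π cm²/s

A = πr²
dA/dt = 2πr · dr/dt = 2π(8)(7) = 112π cm²/s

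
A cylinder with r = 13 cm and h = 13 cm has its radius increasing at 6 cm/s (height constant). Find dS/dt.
468π cm²/s

S = 2πrh + 2πr² (lateral + bases)
dS/dt = (2πh + 4πr)·dr/dt = (2π·13 + 4π·13)·6
= 468π cm²/s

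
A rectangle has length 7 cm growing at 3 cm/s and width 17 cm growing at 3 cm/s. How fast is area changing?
72 cm²/s

A = lw
dA/dt = w·dl/dt + l·dw/dt = 17·3 + 7·3 = 72 cm²/s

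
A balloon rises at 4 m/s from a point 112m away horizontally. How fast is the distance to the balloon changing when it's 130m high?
260√7361/7361 ≈ 3.03 m/s

z² = 112² + y²
z = √(112² + 130²) = 2√7361
dz/dt = y/z · dy/dt = 130/(2√7361) · 4 = 260√7361/7361 ≈ 3.03 m/s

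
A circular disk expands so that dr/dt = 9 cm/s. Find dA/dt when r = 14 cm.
252π cm²/s

A = πr²
dA/dt = 2πr · dr/dt = 2π(14)(9) = 252π cm²/s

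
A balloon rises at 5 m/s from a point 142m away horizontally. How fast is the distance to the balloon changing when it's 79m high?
79√26405/5281 ≈ 2.431 m/s

z² = 142² + y²
z = √(142² + 79²) = √26405
dz/dt = y/z · dy/dt = 79/√26405 · 5 = 79√26405/5281 ≈ 2.431 m/s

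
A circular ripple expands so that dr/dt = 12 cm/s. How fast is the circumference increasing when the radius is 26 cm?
24π cm/s

C = 2πr
dC/dt = 2π · dr/dt = 2π · 12 = 24π cm/s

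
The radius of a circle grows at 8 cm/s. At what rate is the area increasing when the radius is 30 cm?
480π cm²/s

A = πr²
dA/dt = 2πr · dr/dt = 2π(30)(8) = 480π cm²/s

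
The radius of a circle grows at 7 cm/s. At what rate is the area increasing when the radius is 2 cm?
28π cm²/s

A = πr²
dA/dt = 2πr · dr/dt = 2π(2)(7) = 28π cm²/s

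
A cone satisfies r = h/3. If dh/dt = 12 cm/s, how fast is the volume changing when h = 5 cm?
100π/3 cm³/s

V = (1/3)π(h/3)²h = πh³/27
dV/dt = πh²/9 · 12
At h = 5: dV/dt = 100π/3 cm³/s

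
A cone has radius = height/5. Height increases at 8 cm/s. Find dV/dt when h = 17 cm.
2312π/25 cm³/s

V = (1/3)π(h/5)²h = πh³/75
dV/dt = πh²/25 · 8
At h = 17: dV/dt = 2312π/25 cm³/s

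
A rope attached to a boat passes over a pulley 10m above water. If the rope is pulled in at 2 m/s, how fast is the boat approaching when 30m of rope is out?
3√2/2 ≈ 2.121 m/s

rope² = x² + 10²
x = √(30² - 10²) = 20√2
dx/dt = (rope/x) · d(rope)/dt = (30/(20√2)) · (-2) = -3√2/2 m/s
The boat approaches at 3√2/2 ≈ 2.121 m/s.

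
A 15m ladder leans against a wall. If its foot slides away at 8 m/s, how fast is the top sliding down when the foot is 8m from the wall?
64√161/161 ≈ 5.044 m/s

x² + y² = 15²
2x·dx/dt + 2y·dy/dt = 0
dy/dt = -x/y · dx/dt = -8/√161 · 8 = -64√161/161 m/s
The top is descending at 64√161/161 ≈ 5.044 m/s.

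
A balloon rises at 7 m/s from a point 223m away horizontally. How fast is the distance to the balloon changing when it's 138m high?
966√68773/68773 ≈ 3.684 m/s

z² = 223² + y²
z = √(223² + 138²) = √68773
dz/dt = y/z · dy/dt = 138/√68773 · 7 = 966√68773/68773 ≈ 3.684 m/s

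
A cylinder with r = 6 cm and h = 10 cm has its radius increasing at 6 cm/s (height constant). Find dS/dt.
264π cm²/s

S = 2πrh + 2πr² (lateral + bases)
dS/dt = (2πh + 4πr)·dr/dt = (2π·10 + 4π·6)·6
= 264π cm²/s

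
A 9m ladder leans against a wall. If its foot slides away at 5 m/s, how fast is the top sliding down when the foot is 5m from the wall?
25√14/28 ≈ 3.341 m/s

x² + y² = 9²
2x·dx/dt + 2y·dy/dt = 0
dy/dt = -x/y · dx/dt = -5/(2√14) · 5 = -25√14/28 m/s
The top is descending at 25√14/28 ≈ 3.341 m/s.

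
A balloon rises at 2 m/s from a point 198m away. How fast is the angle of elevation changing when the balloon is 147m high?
0.006512 rad/s

tan(θ) = y/198
sec²(θ) · dθ/dt = (1/198) · dy/dt
dθ/dt = cos²(θ)/198 · 2 = 198/(198² + 147²) · 2
dθ/dt = 0.006512 rad/s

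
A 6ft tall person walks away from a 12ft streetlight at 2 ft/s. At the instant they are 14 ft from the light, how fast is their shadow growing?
2 ft/s

By similar triangles: 12/(x+s) = 6/s
Solving: s = 6x/6
ds/dt = 6/6 · dx/dt = 1 · 2 = 2 ft/s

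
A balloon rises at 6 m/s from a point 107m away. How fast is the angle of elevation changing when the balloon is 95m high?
0.031357 rad/s

tan(θ) = y/107
sec²(θ) · dθ/dt = (1/107) · dy/dt
dθ/dt = cos²(θ)/107 · 6 = 107/(107² + 95²) · 6
dθ/dt = 0.031357 rad/s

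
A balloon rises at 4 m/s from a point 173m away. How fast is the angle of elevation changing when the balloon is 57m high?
0.020857 rad/s

tan(θ) = y/173
sec²(θ) · dθ/dt = (1/173) · dy/dt
dθ/dt = cos²(θ)/173 · 4 = 173/(173² + 57²) · 4
dθ/dt = 0.020857 rad/s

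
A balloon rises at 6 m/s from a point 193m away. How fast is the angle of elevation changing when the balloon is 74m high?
0.027104 rad/s

tan(θ) = y/193
sec²(θ) · dθ/dt = (1/193) · dy/dt
dθ/dt = cos²(θ)/193 · 6 = 193/(193² + 74²) · 6
dθ/dt = 0.027104 rad/s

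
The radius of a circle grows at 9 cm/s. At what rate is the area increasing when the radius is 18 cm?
324π cm²/s

A = πr²
dA/dt = 2πr · dr/dt = 2π(18)(9) = 324π cm²/s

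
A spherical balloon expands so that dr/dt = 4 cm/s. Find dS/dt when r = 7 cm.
224π cm²/s

S = 4πr²
dS/dt = dS/dr · dr/dt = 8πr · 4
At r = 7: dS/dt = 224π cm²/s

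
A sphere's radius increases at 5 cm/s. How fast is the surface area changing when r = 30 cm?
1200π cm²/s

S = 4πr²
dS/dt = dS/dr · dr/dt = 8πr · 5
At r = 30: dS/dt = 1200π cm²/s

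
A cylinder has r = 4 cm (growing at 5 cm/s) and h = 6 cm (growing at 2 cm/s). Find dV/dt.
272π cm³/s

V = πr²h
dV/dt = 2πrh·dr/dt + πr²·dh/dt
= 2π(4)(6)(5) + π(4)²(2)
= 272π cm³/s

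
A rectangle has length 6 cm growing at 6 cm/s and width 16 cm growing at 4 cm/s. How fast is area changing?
120 cm²/s

A = lw
dA/dt = w·dl/dt + l·dw/dt = 16·6 + 6·4 = 120 cm²/s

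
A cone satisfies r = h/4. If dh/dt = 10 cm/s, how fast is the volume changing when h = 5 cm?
125π/8 cm³/s

V = (1/3)π(h/4)²h = πh³/48
dV/dt = πh²/16 · 10
At h = 5: dV/dt = 125π/8 cm³/s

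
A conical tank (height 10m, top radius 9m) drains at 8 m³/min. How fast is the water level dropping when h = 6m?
200/(729π) ≈ 0.08733 m/min

r/h = 9/10, so r = (9/10)h
V = (1/3)πr²h = (1/3)π((9/10)h)²h = (27/100)πh³
dV/dh = (81/100)πh²
dh/dt = (dV/dt)/(dV/dh) = -8/((81/100)π·6²) = -200/(729π) m/min
The level is dropping at 200/(729π) ≈ 0.08733 m/min.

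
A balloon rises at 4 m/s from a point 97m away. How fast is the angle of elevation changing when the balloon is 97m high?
0.020619 rad/s

tan(θ) = y/97
sec²(θ) · dθ/dt = (1/97) · dy/dt
dθ/dt = cos²(θ)/97 · 4 = 97/(97² + 97²) · 4
dθ/dt = 0.020619 rad/s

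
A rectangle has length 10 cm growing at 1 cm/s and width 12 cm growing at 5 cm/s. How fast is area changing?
62 cm²/s

A = lw
dA/dt = w·dl/dt + l·dw/dt = 12·1 + 10·5 = 62 cm²/s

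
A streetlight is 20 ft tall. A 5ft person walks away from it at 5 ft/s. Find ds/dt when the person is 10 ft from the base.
5/3 ft/s

By similar triangles: 20/(x+s) = 5/s
Solving: s = 5x/15
ds/dt = 5/15 · dx/dt = 1/3 · 5 = 5/3 ft/s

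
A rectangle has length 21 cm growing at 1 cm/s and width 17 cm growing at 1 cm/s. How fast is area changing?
38 cm²/s

A = lw
dA/dt = w·dl/dt + l·dw/dt = 17·1 + 21·1 = 38 cm²/s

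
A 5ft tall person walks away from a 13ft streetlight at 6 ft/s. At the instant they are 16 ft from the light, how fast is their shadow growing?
15/4 ft/s

By similar triangles: 13/(x+s) = 5/s
Solving: s = 5x/8
ds/dt = 5/8 · dx/dt = 5/8 · 6 = 15/4 ft/s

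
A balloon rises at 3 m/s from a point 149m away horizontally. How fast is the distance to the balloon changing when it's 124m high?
372√37577/37577 ≈ 1.919 m/s

z² = 149² + y²
z = √(149² + 124²) = √37577
dz/dt = y/z · dy/dt = 124/√37577 · 3 = 372√37577/37577 ≈ 1.919 m/s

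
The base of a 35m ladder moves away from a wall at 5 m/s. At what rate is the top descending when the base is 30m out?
30√13/13 ≈ 8.321 m/s

x² + y² = 35²
2x·dx/dt + 2y·dy/dt = 0
dy/dt = -x/y · dx/dt = -30/(5√13) · 5 = -30√13/13 m/s
The top is descending at 30√13/13 ≈ 8.321 m/s.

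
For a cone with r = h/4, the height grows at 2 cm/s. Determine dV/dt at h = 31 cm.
961π/8 cm³/s

V = (1/3)π(h/4)²h = πh³/48
dV/dt = πh²/16 · 2
At h = 31: dV/dt = 961π/8 cm³/s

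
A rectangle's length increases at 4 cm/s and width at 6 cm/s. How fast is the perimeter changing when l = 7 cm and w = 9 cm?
20 cm/s

P = 2(l + w)
dP/dt = 2(dl/dt + dw/dt) = 2(4 + 6) = 20 cm/s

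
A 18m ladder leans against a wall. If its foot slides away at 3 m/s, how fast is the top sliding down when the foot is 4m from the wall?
6√77/77 ≈ 0.6838 m/s

x² + y² = 18²
2x·dx/dt + 2y·dy/dt = 0
dy/dt = -x/y · dx/dt = -4/(2√77) · 3 = -6√77/77 m/s
The top is descending at 6√77/77 ≈ 0.6838 m/s.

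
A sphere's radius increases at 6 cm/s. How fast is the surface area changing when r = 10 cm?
480π cm²/s

S = 4πr²
dS/dt = dS/dr · dr/dt = 8πr · 6
At r = 10: dS/dt = 480π cm²/s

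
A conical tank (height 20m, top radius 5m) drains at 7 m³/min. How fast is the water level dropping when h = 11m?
112/(121π) ≈ 0.2946 m/min

r/h = 5/20, so r = (1/4)h
V = (1/3)πr²h = (1/3)π((1/4)h)²h = (1/48)πh³
dV/dh = (1/16)πh²
dh/dt = (dV/dt)/(dV/dh) = -7/((1/16)π·11²) = -112/(121π) m/min
The level is dropping at 112/(121π) ≈ 0.2946 m/min.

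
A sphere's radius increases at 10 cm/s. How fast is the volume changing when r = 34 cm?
46240π cm³/s

V = (4/3)πr³
dV/dt = dV/dr · dr/dt = 4πr² · 10
At r = 34: dV/dt = 46240π cm³/s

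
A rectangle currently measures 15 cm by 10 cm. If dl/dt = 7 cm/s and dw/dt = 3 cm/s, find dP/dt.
20 cm/s

P = 2(l + w)
dP/dt = 2(dl/dt + dw/dt) = 2(7 + 3) = 20 cm/s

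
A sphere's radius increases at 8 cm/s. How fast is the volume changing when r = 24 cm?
18432π cm³/s

V = (4/3)πr³
dV/dt = dV/dr · dr/dt = 4πr² · 8
At r = 24: dV/dt = 18432π cm³/s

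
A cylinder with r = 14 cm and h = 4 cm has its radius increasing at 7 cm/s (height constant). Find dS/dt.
448π cm²/s

S = 2πrh + 2πr² (lateral + bases)
dS/dt = (2πh + 4πr)·dr/dt = (2π·4 + 4π·14)·7
= 448π cm²/s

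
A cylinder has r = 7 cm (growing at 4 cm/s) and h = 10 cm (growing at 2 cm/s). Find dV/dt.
658π cm³/s

V = πr²h
dV/dt = 2πrh·dr/dt + πr²·dh/dt
= 2π(7)(10)(4) + π(7)²(2)
= 658π cm³/s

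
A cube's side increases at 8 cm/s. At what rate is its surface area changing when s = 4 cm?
384 cm²/s

A = 6s²
dA/dt = 12s · ds/dt = 12·4·8 = 384 cm²/s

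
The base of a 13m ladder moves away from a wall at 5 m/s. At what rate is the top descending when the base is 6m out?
30√133/133 ≈ 2.601 m/s

x² + y² = 13²
2x·dx/dt + 2y·dy/dt = 0
dy/dt = -x/y · dx/dt = -6/√133 · 5 = -30√133/133 m/s
The top is descending at 30√133/133 ≈ 2.601 m/s.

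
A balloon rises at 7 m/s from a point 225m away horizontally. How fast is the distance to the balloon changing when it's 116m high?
812√64081/64081 ≈ 3.208 m/s

z² = 225² + y²
z = √(225² + 116²) = √64081
dz/dt = y/z · dy/dt = 116/√64081 · 7 = 812√64081/64081 ≈ 3.208 m/s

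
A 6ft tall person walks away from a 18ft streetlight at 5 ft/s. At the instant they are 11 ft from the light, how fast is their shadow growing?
5/2 ft/s

By similar triangles: 18/(x+s) = 6/s
Solving: s = 6x/12
ds/dt = 6/12 · dx/dt = 1/2 · 5 = 5/2 ft/s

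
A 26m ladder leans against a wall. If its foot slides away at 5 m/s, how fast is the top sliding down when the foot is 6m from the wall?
3√10/8 ≈ 1.186 m/s

x² + y² = 26²
2x·dx/dt + 2y·dy/dt = 0
dy/dt = -x/y · dx/dt = -6/(8√10) · 5 = -3√10/8 m/s
The top is descending at 3√10/8 ≈ 1.186 m/s.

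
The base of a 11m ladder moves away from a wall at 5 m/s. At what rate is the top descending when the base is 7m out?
35√2/12 ≈ 4.125 m/s

x² + y² = 11²
2x·dx/dt + 2y·dy/dt = 0
dy/dt = -x/y · dx/dt = -7/(6√2) · 5 = -35√2/12 m/s
The top is descending at 35√2/12 ≈ 4.125 m/s.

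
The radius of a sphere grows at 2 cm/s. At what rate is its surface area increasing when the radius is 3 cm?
48π cm²/s

S = 4πr²
dS/dt = dS/dr · dr/dt = 8πr · 2
At r = 3: dS/dt = 48π cm²/s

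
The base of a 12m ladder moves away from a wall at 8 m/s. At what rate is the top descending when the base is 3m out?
8√15/15 ≈ 2.066 m/s

x² + y² = 12²
2x·dx/dt + 2y·dy/dt = 0
dy/dt = -x/y · dx/dt = -3/(3√15) · 8 = -8√15/15 m/s
The top is descending at 8√15/15 ≈ 2.066 m/s.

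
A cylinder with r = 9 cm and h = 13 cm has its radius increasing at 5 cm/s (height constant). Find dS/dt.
310π cm²/s

S = 2πrh + 2πr² (lateral + bases)
dS/dt = (2πh + 4πr)·dr/dt = (2π·13 + 4π·9)·5
= 310π cm²/s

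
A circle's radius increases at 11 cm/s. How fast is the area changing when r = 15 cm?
330π cm²/s

A = πr²
dA/dt = 2πr · dr/dt = 2π(15)(11) = 330π cm²/s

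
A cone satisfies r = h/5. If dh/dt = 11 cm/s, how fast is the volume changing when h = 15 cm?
99π cm³/s

V = (1/3)π(h/5)²h = πh³/75
dV/dt = πh²/25 · 11
At h = 15: dV/dt = 99π cm³/s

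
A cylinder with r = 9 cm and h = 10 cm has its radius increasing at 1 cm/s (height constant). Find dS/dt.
56π cm²/s

S = 2πrh + 2πr² (lateral + bases)
dS/dt = (2πh + 4πr)·dr/dt = (2π·10 + 4π·9)·1
= 56π cm²/s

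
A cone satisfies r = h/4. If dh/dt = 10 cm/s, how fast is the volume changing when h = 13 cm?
845π/8 cm³/s

V = (1/3)π(h/4)²h = πh³/48
dV/dt = πh²/16 · 10
At h = 13: dV/dt = 845π/8 cm³/s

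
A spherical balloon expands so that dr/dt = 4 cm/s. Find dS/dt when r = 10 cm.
320π cm²/s

S = 4πr²
dS/dt = dS/dr · dr/dt = 8πr · 4
At r = 10: dS/dt = 320π cm²/s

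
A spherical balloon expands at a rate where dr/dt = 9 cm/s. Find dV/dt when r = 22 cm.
17424π cm³/s

V = (4/3)πr³
dV/dt = dV/dr · dr/dt = 4πr² · 9
At r = 22: dV/dt = 17424π cm³/s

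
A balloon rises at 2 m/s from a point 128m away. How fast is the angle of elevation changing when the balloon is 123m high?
0.008124 rad/s

tan(θ) = y/128
sec²(θ) · dθ/dt = (1/128) · dy/dt
dθ/dt = cos²(θ)/128 · 2 = 128/(128² + 123²) · 2
dθ/dt = 0.008124 rad/s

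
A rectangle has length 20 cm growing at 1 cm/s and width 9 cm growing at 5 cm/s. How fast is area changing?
109 cm²/s

A = lw
dA/dt = w·dl/dt + l·dw/dt = 9·1 + 20·5 = 109 cm²/s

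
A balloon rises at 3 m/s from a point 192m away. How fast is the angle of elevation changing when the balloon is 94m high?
0.012604 rad/s

tan(θ) = y/192
sec²(θ) · dθ/dt = (1/192) · dy/dt
dθ/dt = cos²(θ)/192 · 3 = 192/(192² + 94²) · 3
dθ/dt = 0.012604 rad/s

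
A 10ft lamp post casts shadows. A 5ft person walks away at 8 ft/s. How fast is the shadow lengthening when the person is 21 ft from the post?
8 ft/s

By similar triangles: 10/(x+s) = 5/s
Solving: s = 5x/5
ds/dt = 5/5 · dx/dt = 1 · 8 = 8 ft/s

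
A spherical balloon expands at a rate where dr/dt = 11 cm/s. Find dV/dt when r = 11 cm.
5324π cm³/s

V = (4/3)πr³
dV/dt = dV/dr · dr/dt = 4πr² · 11
At r = 11: dV/dt = 5324π cm³/s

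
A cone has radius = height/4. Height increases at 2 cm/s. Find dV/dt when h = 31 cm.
961π/8 cm³/s

V = (1/3)π(h/4)²h = πh³/48
dV/dt = πh²/16 · 2
At h = 31: dV/dt = 961π/8 cm³/s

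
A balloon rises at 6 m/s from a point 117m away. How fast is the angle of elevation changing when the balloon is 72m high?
0.037196 rad/s

tan(θ) = y/117
sec²(θ) · dθ/dt = (1/117) · dy/dt
dθ/dt = cos²(θ)/117 · 6 = 117/(117² + 72²) · 6
dθ/dt = 0.037196 rad/s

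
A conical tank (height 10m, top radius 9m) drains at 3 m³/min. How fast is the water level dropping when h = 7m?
100/(1323π) ≈ 0.02406 m/min

r/h = 9/10, so r = (9/10)h
V = (1/3)πr²h = (1/3)π((9/10)h)²h = (27/100)πh³
dV/dh = (81/100)πh²
dh/dt = (dV/dt)/(dV/dh) = -3/((81/100)π·7²) = -100/(1323π) m/min
The level is dropping at 100/(1323π) ≈ 0.02406 m/min.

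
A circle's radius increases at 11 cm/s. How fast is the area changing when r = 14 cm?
308π cm²/s

A = πr²
dA/dt = 2πr · dr/dt = 2π(14)(11) = 308π cm²/s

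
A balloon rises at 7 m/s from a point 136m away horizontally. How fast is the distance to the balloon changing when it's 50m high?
175√5249/5249 ≈ 2.415 m/s

z² = 136² + y²
z = √(136² + 50²) = 2√5249
dz/dt = y/z · dy/dt = 50/(2√5249) · 7 = 175√5249/5249 ≈ 2.415 m/s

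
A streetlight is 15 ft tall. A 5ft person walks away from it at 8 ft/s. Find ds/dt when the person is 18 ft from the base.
4 ft/s

By similar triangles: 15/(x+s) = 5/s
Solving: s = 5x/10
ds/dt = 5/10 · dx/dt = 1/2 · 8 = 4 ft/s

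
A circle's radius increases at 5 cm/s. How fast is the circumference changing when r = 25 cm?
10π cm/s

C = 2πr
dC/dt = 2π · dr/dt = 2π · 5 = 10π cm/s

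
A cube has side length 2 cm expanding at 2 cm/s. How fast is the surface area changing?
48 cm²/s

A = 6s²
dA/dt = 12s · ds/dt = 12·2·2 = 48 cm²/s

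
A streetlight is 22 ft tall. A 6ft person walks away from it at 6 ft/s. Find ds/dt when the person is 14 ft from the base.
9/4 ft/s

By similar triangles: 22/(x+s) = 6/s
Solving: s = 6x/16
ds/dt = 6/16 · dx/dt = 3/8 · 6 = 9/4 ft/s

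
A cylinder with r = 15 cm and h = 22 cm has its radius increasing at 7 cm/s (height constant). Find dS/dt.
728π cm²/s

S = 2πrh + 2πr² (lateral + bases)
dS/dt = (2πh + 4πr)·dr/dt = (2π·22 + 4π·15)·7
= 728π cm²/s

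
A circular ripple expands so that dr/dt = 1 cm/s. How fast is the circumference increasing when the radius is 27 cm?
2π cm/s

C = 2πr
dC/dt = 2π · dr/dt = 2π · 1 = 2π cm/s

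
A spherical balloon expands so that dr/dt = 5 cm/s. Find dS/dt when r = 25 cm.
1000π cm²/s

S = 4πr²
dS/dt = dS/dr · dr/dt = 8πr · 5
At r = 25: dS/dt = 1000π cm²/s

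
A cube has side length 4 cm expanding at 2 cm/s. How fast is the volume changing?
96 cm³/s

V = s³
dV/dt = 3s² · ds/dt = 3·4²·2 = 96 cm³/s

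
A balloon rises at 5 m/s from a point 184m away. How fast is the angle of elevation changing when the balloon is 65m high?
0.024159 rad/s

tan(θ) = y/184
sec²(θ) · dθ/dt = (1/184) · dy/dt
dθ/dt = cos²(θ)/184 · 5 = 184/(184² + 65²) · 5
dθ/dt = 0.024159 rad/s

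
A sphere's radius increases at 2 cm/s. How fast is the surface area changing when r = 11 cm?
176π cm²/s

S = 4πr²
dS/dt = dS/dr · dr/dt = 8πr · 2
At r = 11: dS/dt = 176π cm²/s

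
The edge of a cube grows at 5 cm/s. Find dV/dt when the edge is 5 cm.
375 cm³/s

V = s³
dV/dt = 3s² · ds/dt = 3·5²·5 = 375 cm³/s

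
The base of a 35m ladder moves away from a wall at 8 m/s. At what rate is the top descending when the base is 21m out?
6 m/s

x² + y² = 35²
2x·dx/dt + 2y·dy/dt = 0
dy/dt = -x/y · dx/dt = -21/28 · 8 = -6 m/s
The top is descending at 6 m/s.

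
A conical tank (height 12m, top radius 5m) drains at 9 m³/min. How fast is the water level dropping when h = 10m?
324/(625π) ≈ 0.165 m/min

r/h = 5/12, so r = (5/12)h
V = (1/3)πr²h = (1/3)π((5/12)h)²h = (25/432)πh³
dV/dh = (25/144)πh²
dh/dt = (dV/dt)/(dV/dh) = -9/((25/144)π·10²) = -324/(625π) m/min
The level is dropping at 324/(625π) ≈ 0.165 m/min.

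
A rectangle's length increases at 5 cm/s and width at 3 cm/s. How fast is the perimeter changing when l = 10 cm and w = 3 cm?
16 cm/s

P = 2(l + w)
dP/dt = 2(dl/dt + dw/dt) = 2(5 + 3) = 16 cm/s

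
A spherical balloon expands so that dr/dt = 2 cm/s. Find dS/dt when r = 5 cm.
80π cm²/s

S = 4πr²
dS/dt = dS/dr · dr/dt = 8πr · 2
At r = 5: dS/dt = 80π cm²/s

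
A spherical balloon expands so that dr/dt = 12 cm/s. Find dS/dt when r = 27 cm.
2592π cm²/s

S = 4πr²
dS/dt = dS/dr · dr/dt = 8πr · 12
At r = 27: dS/dt = 2592π cm²/s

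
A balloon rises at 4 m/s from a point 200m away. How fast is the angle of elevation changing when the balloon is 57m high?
0.018498 rad/s

tan(θ) = y/200
sec²(θ) · dθ/dt = (1/200) · dy/dt
dθ/dt = cos²(θ)/200 · 4 = 200/(200² + 57²) · 4
dθ/dt = 0.018498 rad/s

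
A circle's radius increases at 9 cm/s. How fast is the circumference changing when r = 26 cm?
18π cm/s

C = 2πr
dC/dt = 2π · dr/dt = 2π · 9 = 18π cm/s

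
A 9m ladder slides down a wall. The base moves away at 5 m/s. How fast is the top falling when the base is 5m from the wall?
25√14/28 ≈ 3.341 m/s

x² + y² = 9²
2x·dx/dt + 2y·dy/dt = 0
dy/dt = -x/y · dx/dt = -5/(2√14) · 5 = -25√14/28 m/s
The top is descending at 25√14/28 ≈ 3.341 m/s.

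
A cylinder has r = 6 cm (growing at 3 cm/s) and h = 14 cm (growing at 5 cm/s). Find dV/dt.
684π cm³/s

V = πr²h
dV/dt = 2πrh·dr/dt + πr²·dh/dt
= 2π(6)(14)(3) + π(6)²(5)
= 684π cm³/s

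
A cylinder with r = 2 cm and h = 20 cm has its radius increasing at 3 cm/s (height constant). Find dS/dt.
144π cm²/s

S = 2πrh + 2πr² (lateral + bases)
dS/dt = (2πh + 4πr)·dr/dt = (2π·20 + 4π·2)·3
= 144π cm²/s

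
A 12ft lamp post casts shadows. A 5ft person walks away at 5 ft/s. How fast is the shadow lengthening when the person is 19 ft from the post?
25/7 ft/s

By similar triangles: 12/(x+s) = 5/s
Solving: s = 5x/7
ds/dt = 5/7 · dx/dt = 5/7 · 5 = 25/7 ft/s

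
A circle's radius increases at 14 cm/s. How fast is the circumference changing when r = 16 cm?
28π cm/s

C = 2πr
dC/dt = 2π · dr/dt = 2π · 14 = 28π cm/s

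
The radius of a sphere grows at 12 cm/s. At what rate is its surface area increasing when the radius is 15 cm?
1440π cm²/s

S = 4πr²
dS/dt = dS/dr · dr/dt = 8πr · 12
At r = 15: dS/dt = 1440π cm²/s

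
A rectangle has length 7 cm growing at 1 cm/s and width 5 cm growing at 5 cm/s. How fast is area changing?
40 cm²/s

A = lw
dA/dt = w·dl/dt + l·dw/dt = 5·1 + 7·5 = 40 cm²/s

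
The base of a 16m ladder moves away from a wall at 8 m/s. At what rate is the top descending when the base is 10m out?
40√39/39 ≈ 6.405 m/s

x² + y² = 16²
2x·dx/dt + 2y·dy/dt = 0
dy/dt = -x/y · dx/dt = -10/(2√39) · 8 = -40√39/39 m/s
The top is descending at 40√39/39 ≈ 6.405 m/s.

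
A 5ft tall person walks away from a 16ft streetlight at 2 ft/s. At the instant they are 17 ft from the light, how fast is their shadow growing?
10/11 ft/s

By similar triangles: 16/(x+s) = 5/s
Solving: s = 5x/11
ds/dt = 5/11 · dx/dt = 5/11 · 2 = 10/11 ft/s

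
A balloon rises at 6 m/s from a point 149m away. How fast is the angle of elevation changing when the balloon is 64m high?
0.033996 rad/s

tan(θ) = y/149
sec²(θ) · dθ/dt = (1/149) · dy/dt
dθ/dt = cos²(θ)/149 · 6 = 149/(149² + 64²) · 6
dθ/dt = 0.033996 rad/s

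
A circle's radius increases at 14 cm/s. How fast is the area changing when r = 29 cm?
812π cm²/s

A = πr²
dA/dt = 2πr · dr/dt = 2π(29)(14) = 812π cm²/s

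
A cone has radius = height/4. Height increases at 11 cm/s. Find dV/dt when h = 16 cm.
176π cm³/s

V = (1/3)π(h/4)²h = πh³/48
dV/dt = πh²/16 · 11
At h = 16: dV/dt = 176π cm³/s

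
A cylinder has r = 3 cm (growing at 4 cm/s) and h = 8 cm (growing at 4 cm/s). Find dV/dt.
228π cm³/s

V = πr²h
dV/dt = 2πrh·dr/dt + πr²·dh/dt
= 2π(3)(8)(4) + π(3)²(4)
= 228π cm³/s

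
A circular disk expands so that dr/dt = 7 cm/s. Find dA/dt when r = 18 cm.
252π cm²/s

A = πr²
dA/dt = 2πr · dr/dt = 2π(18)(7) = 252π cm²/s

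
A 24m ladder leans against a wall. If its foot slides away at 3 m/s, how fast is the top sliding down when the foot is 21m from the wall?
7√15/5 ≈ 5.422 m/s

x² + y² = 24²
2x·dx/dt + 2y·dy/dt = 0
dy/dt = -x/y · dx/dt = -21/(3√15) · 3 = -7√15/5 m/s
The top is descending at 7√15/5 ≈ 5.422 m/s.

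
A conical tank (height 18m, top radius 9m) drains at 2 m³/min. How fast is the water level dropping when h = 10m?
2/(25π) ≈ 0.02546 m/min

r/h = 9/18, so r = (1/2)h
V = (1/3)πr²h = (1/3)π((1/2)h)²h = (1/12)πh³
dV/dh = (1/4)πh²
dh/dt = (dV/dt)/(dV/dh) = -2/((1/4)π·10²) = -2/(25π) m/min
The level is dropping at 2/(25π) ≈ 0.02546 m/min.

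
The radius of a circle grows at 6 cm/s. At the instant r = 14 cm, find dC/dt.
12π cm/s

C = 2πr
dC/dt = 2π · dr/dt = 2π · 6 = 12π cm/s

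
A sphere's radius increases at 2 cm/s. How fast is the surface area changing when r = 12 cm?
192π cm²/s

S = 4πr²
dS/dt = dS/dr · dr/dt = 8πr · 2
At r = 12: dS/dt = 192π cm²/s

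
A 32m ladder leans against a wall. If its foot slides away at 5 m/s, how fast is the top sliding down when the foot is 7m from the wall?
7√39/39 ≈ 1.121 m/s

x² + y² = 32²
2x·dx/dt + 2y·dy/dt = 0
dy/dt = -x/y · dx/dt = -7/(5√39) · 5 = -7√39/39 m/s
The top is descending at 7√39/39 ≈ 1.121 m/s.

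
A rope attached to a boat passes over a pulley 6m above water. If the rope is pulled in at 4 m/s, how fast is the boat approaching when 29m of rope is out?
116√805/805 ≈ 4.088 m/s

rope² = x² + 6²
x = √(29² - 6²) = √805
dx/dt = (rope/x) · d(rope)/dt = (29/√805) · (-4) = -116√805/805 m/s
The boat approaches at 116√805/805 ≈ 4.088 m/s.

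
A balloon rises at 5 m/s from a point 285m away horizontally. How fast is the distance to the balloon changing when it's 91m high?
455√89506/89506 ≈ 1.521 m/s

z² = 285² + y²
z = √(285² + 91²) = √89506
dz/dt = y/z · dy/dt = 91/√89506 · 5 = 455√89506/89506 ≈ 1.521 m/s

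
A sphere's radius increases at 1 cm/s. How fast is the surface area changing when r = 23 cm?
184π cm²/s

S = 4πr²
dS/dt = dS/dr · dr/dt = 8πr · 1
At r = 23: dS/dt = 184π cm²/s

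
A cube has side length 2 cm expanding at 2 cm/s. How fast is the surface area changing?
48 cm²/s

A = 6s²
dA/dt = 12s · ds/dt = 12·2·2 = 48 cm²/s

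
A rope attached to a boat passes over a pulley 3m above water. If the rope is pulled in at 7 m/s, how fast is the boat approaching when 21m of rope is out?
49√3/12 ≈ 7.073 m/s

rope² = x² + 3²
x = √(21² - 3²) = 12√3
dx/dt = (rope/x) · d(rope)/dt = (21/(12√3)) · (-7) = -49√3/12 m/s
The boat approaches at 49√3/12 ≈ 7.073 m/s.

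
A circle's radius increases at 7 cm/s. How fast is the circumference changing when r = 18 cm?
14π cm/s

C = 2πr
dC/dt = 2π · dr/dt = 2π · 7 = 14π cm/s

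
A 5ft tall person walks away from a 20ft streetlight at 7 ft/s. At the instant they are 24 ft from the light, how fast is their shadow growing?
7/3 ft/s

By similar triangles: 20/(x+s) = 5/s
Solving: s = 5x/15
ds/dt = 5/15 · dx/dt = 1/3 · 7 = 7/3 ft/s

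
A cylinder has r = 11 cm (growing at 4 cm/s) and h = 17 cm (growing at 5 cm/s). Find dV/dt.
2101π cm³/s

V = πr²h
dV/dt = 2πrh·dr/dt + πr²·dh/dt
= 2π(11)(17)(4) + π(11)²(5)
= 2101π cm³/s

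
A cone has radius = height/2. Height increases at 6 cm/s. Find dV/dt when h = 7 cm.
147π/2 cm³/s

V = (1/3)π(h/2)²h = πh³/12
dV/dt = πh²/4 · 6
At h = 7: dV/dt = 147π/2 cm³/s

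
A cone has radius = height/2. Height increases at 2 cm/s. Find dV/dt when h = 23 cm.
529π/2 cm³/s

V = (1/3)π(h/2)²h = πh³/12
dV/dt = πh²/4 · 2
At h = 23: dV/dt = 529π/2 cm³/s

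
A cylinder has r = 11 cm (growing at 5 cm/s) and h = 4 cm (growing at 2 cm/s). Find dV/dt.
682π cm³/s

V = πr²h
dV/dt = 2πrh·dr/dt + πr²·dh/dt
= 2π(11)(4)(5) + π(11)²(2)
= 682π cm³/s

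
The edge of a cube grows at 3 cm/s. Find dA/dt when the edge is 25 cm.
900 cm²/s

A = 6s²
dA/dt = 12s · ds/dt = 12·25·3 = 900 cm²/s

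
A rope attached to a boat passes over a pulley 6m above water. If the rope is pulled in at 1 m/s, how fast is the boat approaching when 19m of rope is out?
19√13/65 ≈ 1.054 m/s

rope² = x² + 6²
x = √(19² - 6²) = 5√13
dx/dt = (rope/x) · d(rope)/dt = (19/(5√13)) · (-1) = -19√13/65 m/s
The boat approaches at 19√13/65 ≈ 1.054 m/s.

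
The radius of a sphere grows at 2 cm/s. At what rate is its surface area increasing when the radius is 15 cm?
240π cm²/s

S = 4πr²
dS/dt = dS/dr · dr/dt = 8πr · 2
At r = 15: dS/dt = 240π cm²/s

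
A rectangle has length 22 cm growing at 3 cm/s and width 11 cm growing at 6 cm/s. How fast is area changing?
165 cm²/s

A = lw
dA/dt = w·dl/dt + l·dw/dt = 11·3 + 22·6 = 165 cm²/s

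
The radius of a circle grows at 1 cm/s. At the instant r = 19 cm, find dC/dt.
2π cm/s

C = 2πr
dC/dt = 2π · dr/dt = 2π · 1 = 2π cm/s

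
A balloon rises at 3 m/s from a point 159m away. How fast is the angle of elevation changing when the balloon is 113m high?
0.012536 rad/s

tan(θ) = y/159
sec²(θ) · dθ/dt = (1/159) · dy/dt
dθ/dt = cos²(θ)/159 · 3 = 159/(159² + 113²) · 3
dθ/dt = 0.012536 rad/s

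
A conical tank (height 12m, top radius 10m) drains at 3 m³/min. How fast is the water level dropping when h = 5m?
108/(625π) ≈ 0.055 m/min

r/h = 10/12, so r = (5/6)h
V = (1/3)πr²h = (1/3)π((5/6)h)²h = (25/108)πh³
dV/dh = (25/36)πh²
dh/dt = (dV/dt)/(dV/dh) = -3/((25/36)π·5²) = -108/(625π) m/min
The level is dropping at 108/(625π) ≈ 0.055 m/min.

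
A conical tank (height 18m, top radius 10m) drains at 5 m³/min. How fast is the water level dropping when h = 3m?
9/(5π) ≈ 0.573 m/min

r/h = 10/18, so r = (5/9)h
V = (1/3)πr²h = (1/3)π((5/9)h)²h = (25/243)πh³
dV/dh = (25/81)πh²
dh/dt = (dV/dt)/(dV/dh) = -5/((25/81)π·3²) = -9/(5π) m/min
The level is dropping at 9/(5π) ≈ 0.573 m/min.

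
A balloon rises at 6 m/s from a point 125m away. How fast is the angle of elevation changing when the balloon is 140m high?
0.021292 rad/s

tan(θ) = y/125
sec²(θ) · dθ/dt = (1/125) · dy/dt
dθ/dt = cos²(θ)/125 · 6 = 125/(125² + 140²) · 6
dθ/dt = 0.021292 rad/s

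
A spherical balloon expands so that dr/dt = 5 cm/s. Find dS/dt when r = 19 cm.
760π cm²/s

S = 4πr²
dS/dt = dS/dr · dr/dt = 8πr · 5
At r = 19: dS/dt = 760π cm²/s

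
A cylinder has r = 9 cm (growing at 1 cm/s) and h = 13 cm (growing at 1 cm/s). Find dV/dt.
315π cm³/s

V = πr²h
dV/dt = 2πrh·dr/dt + πr²·dh/dt
= 2π(9)(13)(1) + π(9)²(1)
= 315π cm³/s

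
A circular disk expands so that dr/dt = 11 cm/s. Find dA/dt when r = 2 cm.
44π cm²/s

A = πr²
dA/dt = 2πr · dr/dt = 2π(2)(11) = 44π cm²/s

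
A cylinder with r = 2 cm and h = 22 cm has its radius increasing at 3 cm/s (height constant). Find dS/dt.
156π cm²/s

S = 2πrh + 2πr² (lateral + bases)
dS/dt = (2πh + 4πr)·dr/dt = (2π·22 + 4π·2)·3
= 156π cm²/s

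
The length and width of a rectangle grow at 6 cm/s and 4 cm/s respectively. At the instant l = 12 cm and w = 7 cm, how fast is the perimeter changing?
20 cm/s

P = 2(l + w)
dP/dt = 2(dl/dt + dw/dt) = 2(6 + 4) = 20 cm/s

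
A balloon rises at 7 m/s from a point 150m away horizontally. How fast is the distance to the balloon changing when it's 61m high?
427√26221/26221 ≈ 2.637 m/s

z² = 150² + y²
z = √(150² + 61²) = √26221
dz/dt = y/z · dy/dt = 61/√26221 · 7 = 427√26221/26221 ≈ 2.637 m/s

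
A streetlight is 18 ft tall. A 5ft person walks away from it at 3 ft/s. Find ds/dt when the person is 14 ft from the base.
15/13 ft/s

By similar triangles: 18/(x+s) = 5/s
Solving: s = 5x/13
ds/dt = 5/13 · dx/dt = 5/13 · 3 = 15/13 ft/s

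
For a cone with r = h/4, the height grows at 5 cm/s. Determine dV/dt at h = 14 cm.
245π/4 cm³/s

V = (1/3)π(h/4)²h = πh³/48
dV/dt = πh²/16 · 5
At h = 14: dV/dt = 245π/4 cm³/s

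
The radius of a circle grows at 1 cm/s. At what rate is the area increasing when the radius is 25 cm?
50π cm²/s

A = πr²
dA/dt = 2πr · dr/dt = 2π(25)(1) = 50π cm²/s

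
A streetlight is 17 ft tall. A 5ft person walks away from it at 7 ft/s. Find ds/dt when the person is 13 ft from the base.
35/12 ft/s

By similar triangles: 17/(x+s) = 5/s
Solving: s = 5x/12
ds/dt = 5/12 · dx/dt = 5/12 · 7 = 35/12 ft/s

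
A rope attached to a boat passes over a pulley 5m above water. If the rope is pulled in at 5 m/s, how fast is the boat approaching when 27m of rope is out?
135√11/88 ≈ 5.088 m/s

rope² = x² + 5²
x = √(27² - 5²) = 8√11
dx/dt = (rope/x) · d(rope)/dt = (27/(8√11)) · (-5) = -135√11/88 m/s
The boat approaches at 135√11/88 ≈ 5.088 m/s.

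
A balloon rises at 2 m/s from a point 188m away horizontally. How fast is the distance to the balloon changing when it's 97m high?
194√44753/44753 ≈ 0.917 m/s

z² = 188² + y²
z = √(188² + 97²) = √44753
dz/dt = y/z · dy/dt = 97/√44753 · 2 = 194√44753/44753 ≈ 0.917 m/s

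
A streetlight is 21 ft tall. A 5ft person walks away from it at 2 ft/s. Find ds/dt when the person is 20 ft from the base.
5/8 ft/s

By similar triangles: 21/(x+s) = 5/s
Solving: s = 5x/16
ds/dt = 5/16 · dx/dt = 5/16 · 2 = 5/8 ft/s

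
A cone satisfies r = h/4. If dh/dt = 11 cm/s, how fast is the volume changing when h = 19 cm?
3971π/16 cm³/s

V = (1/3)π(h/4)²h = πh³/48
dV/dt = πh²/16 · 11
At h = 19: dV/dt = 3971π/16 cm³/s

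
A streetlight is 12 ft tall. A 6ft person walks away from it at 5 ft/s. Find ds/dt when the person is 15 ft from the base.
5 ft/s

By similar triangles: 12/(x+s) = 6/s
Solving: s = 6x/6
ds/dt = 6/6 · dx/dt = 1 · 5 = 5 ft/s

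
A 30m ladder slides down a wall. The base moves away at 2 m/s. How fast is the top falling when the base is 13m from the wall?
26√731/731 ≈ 0.9616 m/s

x² + y² = 30²
2x·dx/dt + 2y·dy/dt = 0
dy/dt = -x/y · dx/dt = -13/√731 · 2 = -26√731/731 m/s
The top is descending at 26√731/731 ≈ 0.9616 m/s.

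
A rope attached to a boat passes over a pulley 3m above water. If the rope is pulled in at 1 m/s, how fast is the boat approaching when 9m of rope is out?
3√2/4 ≈ 1.061 m/s

rope² = x² + 3²
x = √(9² - 3²) = 6√2
dx/dt = (rope/x) · d(rope)/dt = (9/(6√2)) · (-1) = -3√2/4 m/s
The boat approaches at 3√2/4 ≈ 1.061 m/s.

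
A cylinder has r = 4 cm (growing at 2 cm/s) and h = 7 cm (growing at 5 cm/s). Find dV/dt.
192π cm³/s

V = πr²h
dV/dt = 2πrh·dr/dt + πr²·dh/dt
= 2π(4)(7)(2) + π(4)²(5)
= 192π cm³/s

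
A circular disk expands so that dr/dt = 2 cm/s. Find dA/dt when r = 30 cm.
120π cm²/s

A = πr²
dA/dt = 2πr · dr/dt = 2π(30)(2) = 120π cm²/s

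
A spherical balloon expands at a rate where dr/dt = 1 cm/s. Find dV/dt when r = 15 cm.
900π cm³/s

V = (4/3)πr³
dV/dt = dV/dr · dr/dt = 4πr² · 1
At r = 15: dV/dt = 900π cm³/s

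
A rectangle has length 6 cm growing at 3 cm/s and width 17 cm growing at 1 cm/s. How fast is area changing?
57 cm²/s

A = lw
dA/dt = w·dl/dt + l·dw/dt = 17·3 + 6·1 = 57 cm²/s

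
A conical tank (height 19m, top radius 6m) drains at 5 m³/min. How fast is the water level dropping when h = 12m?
1805/(5184π) ≈ 0.1108 m/min

r/h = 6/19, so r = (6/19)h
V = (1/3)πr²h = (1/3)π((6/19)h)²h = (12/361)πh³
dV/dh = (36/361)πh²
dh/dt = (dV/dt)/(dV/dh) = -5/((36/361)π·12²) = -1805/(5184π) m/min
The level is dropping at 1805/(5184π) ≈ 0.1108 m/min.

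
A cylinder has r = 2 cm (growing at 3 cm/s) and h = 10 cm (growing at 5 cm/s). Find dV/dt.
140π cm³/s

V = πr²h
dV/dt = 2πrh·dr/dt + πr²·dh/dt
= 2π(2)(10)(3) + π(2)²(5)
= 140π cm³/s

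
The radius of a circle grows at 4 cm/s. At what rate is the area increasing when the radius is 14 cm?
112π cm²/s

A = πr²
dA/dt = 2πr · dr/dt = 2π(14)(4) = 112π cm²/s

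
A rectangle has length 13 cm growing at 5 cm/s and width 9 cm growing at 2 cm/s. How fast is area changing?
71 cm²/s

A = lw
dA/dt = w·dl/dt + l·dw/dt = 9·5 + 13·2 = 71 cm²/s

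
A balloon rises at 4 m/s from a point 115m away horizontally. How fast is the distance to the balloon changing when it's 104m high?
416√24041/24041 ≈ 2.683 m/s

z² = 115² + y²
z = √(115² + 104²) = √24041
dz/dt = y/z · dy/dt = 104/√24041 · 4 = 416√24041/24041 ≈ 2.683 m/s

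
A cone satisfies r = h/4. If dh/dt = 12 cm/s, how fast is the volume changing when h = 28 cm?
588π cm³/s

V = (1/3)π(h/4)²h = πh³/48
dV/dt = πh²/16 · 12
At h = 28: dV/dt = 588π cm³/s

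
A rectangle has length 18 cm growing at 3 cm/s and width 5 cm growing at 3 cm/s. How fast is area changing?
69 cm²/s

A = lw
dA/dt = w·dl/dt + l·dw/dt = 5·3 + 18·3 = 69 cm²/s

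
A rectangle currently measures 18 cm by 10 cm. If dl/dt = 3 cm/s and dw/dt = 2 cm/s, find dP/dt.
10 cm/s

P = 2(l + w)
dP/dt = 2(dl/dt + dw/dt) = 2(3 + 2) = 10 cm/s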